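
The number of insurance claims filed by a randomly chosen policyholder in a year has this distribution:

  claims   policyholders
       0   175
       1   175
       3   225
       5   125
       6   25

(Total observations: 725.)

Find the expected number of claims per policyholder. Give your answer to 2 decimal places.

2.24

Total = 725, so P(claims=0) = 175/725, etc.
E[X] = (7/29)·0 + (7/29)·1 + (9/29)·3 + (5/29)·5 + (1/29)·6
     = 65/29 ≈ 2.24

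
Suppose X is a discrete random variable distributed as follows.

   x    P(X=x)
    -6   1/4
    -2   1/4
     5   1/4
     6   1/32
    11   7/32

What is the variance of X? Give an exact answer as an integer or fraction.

E[X] = (1/4)·(-6) + (1/4)·(-2) + (1/4)·5 + (1/32)·6 + (7/32)·11 = 59/32
E[X²] = (1/4)·36 + (1/4)·4 + (1/4)·25 + (1/32)·36 + (7/32)·121 = 1403/32
Var(X) = 1403/32 − (59/32)² = 41415/1024

41415/1024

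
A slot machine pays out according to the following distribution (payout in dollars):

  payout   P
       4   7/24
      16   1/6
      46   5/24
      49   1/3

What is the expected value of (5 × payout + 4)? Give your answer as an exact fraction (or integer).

E[5x+4] = (7/24)·24 + (1/6)·84 + (5/24)·234 + (1/3)·249
     = 611/4

611/4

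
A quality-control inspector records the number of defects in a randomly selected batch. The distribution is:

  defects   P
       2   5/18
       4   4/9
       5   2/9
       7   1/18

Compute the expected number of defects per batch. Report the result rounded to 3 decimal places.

E[X] = (5/18)·2 + (4/9)·4 + (2/9)·5 + (1/18)·7
     = 23/6 ≈ 3.833

3.833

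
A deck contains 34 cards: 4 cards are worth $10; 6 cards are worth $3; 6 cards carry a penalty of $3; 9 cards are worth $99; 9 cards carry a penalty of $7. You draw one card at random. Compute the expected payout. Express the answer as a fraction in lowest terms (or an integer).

434/17 dollars

E[payout] = (4/34)·10 + (6/34)·3 + (6/34)·(-3) + (9/34)·99 + (9/34)·(-7) = 434/17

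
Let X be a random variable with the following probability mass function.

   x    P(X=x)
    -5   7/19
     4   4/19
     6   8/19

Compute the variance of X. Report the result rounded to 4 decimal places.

E[X] = (7/19)·(-5) + (4/19)·4 + (8/19)·6 = 29/19
E[X²] = (7/19)·25 + (4/19)·16 + (8/19)·36 = 527/19
Var(X) = 527/19 − (29/19)² = 9172/361 ≈ 25.4072

25.4072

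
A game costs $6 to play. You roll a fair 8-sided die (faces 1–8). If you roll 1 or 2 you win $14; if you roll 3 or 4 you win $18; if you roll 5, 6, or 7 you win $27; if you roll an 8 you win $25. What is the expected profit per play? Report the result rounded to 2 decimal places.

E[payout] = (1/4)·14 + (1/4)·18 + (1/8)·25 + (3/8)·27 = 85/4
Expected profit = 85/4 − 6 = 61/4 ≈ $15.25

$15.25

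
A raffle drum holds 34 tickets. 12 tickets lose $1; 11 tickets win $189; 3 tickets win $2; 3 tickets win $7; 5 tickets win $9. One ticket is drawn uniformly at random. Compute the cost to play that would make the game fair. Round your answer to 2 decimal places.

$62.91

E[payout] = (12/34)·(-1) + (11/34)·189 + (3/34)·2 + (3/34)·7 + (5/34)·9 = 2139/34
Fair fee = E[payout] = 2139/34 ≈ $62.91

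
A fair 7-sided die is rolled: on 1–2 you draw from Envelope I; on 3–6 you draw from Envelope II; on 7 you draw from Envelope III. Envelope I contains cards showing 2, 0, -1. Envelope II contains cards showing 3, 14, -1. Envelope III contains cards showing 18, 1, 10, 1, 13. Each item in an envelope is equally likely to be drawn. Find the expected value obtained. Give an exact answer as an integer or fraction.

E[X | Envelope I] = (2 + 0 − 1)/3 = 1/3
E[X | Envelope II] = (3 + 14 − 1)/3 = 16/3
E[X | Envelope III] = (18 + 1 + 10 + 1 + 13)/5 = 43/5
E[X] = (2/7)·1/3 + (4/7)·16/3 + (1/7)·43/5 = 153/35

153/35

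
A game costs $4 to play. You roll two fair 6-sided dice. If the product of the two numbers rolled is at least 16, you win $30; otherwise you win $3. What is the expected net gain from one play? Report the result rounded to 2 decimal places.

$7.25

E[payout] = (25/36)·3 + (11/36)·30 = 45/4
Expected profit = 45/4 − 4 = 29/4 ≈ $7.25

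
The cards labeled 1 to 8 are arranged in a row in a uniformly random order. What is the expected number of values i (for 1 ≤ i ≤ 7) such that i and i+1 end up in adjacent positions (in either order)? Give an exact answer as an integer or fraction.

7/4

For each i ∈ {1,…,7}, let Xᵢ = 1 if i and i+1 are adjacent. P(Xᵢ=1) = 2·(8−1)!/8! = 2/8.
By linearity, E[ΣXᵢ] = (7)·(2/8) = 7/4.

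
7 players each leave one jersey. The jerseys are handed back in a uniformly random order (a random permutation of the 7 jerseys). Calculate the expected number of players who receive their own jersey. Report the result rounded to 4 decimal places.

Let Xᵢ = 1 if person i gets their own jersey. For each i, P(Xᵢ=1) = 1/7.
By linearity of expectation, E[X₁+…+X_7] = 7·(1/7) = 1.
≈ 1.0000

1.0000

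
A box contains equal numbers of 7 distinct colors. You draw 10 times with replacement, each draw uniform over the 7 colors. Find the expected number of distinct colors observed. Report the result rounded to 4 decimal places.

5.5016

Let Xⱼ=1 if type j appears at least once. P(Xⱼ=1) = 1 − ((7−1)/7)^10 = 222009073/282475249.
E[#distinct] = 7·222009073/282475249 = 222009073/40353607.
≈ 5.5016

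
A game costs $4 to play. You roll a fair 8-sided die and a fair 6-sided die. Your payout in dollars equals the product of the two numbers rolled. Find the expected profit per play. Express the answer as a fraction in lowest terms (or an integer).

47/4 dollars

Distribution of the product of the two numbers rolled: 1 w.p. 1/48, 2 w.p. 1/24, 3 w.p. 1/24, 4 w.p. 1/16, 5 w.p. 1/24, 6 w.p. 1/12, …
E[payout] = (1/48)·1 + (1/24)·2 + (1/24)·3 + (1/16)·4 + (1/24)·5 + (1/12)·6 + (1/48)·7 + (1/16)·8 + (1/48)·9 + (1/24)·10 + (1/12)·12 + (1/48)·14 + (1/24)·15 + (1/24)·16 + (1/24)·18 + (1/24)·20 + (1/48)·21 + (1/16)·24 + (1/48)·25 + (1/48)·28 + (1/24)·30 + (1/48)·32 + (1/48)·35 + (1/48)·36 + (1/48)·40 + (1/48)·42 + (1/48)·48 = 63/4
Expected profit = 63/4 − 4 = 47/4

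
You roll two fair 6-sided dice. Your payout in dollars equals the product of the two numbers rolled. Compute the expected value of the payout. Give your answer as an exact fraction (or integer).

Distribution of the product of the two numbers rolled: 1 w.p. 1/36, 2 w.p. 1/18, 3 w.p. 1/18, 4 w.p. 1/12, 5 w.p. 1/18, 6 w.p. 1/9, …
E[payout] = (1/36)·1 + (1/18)·2 + (1/18)·3 + (1/12)·4 + (1/18)·5 + (1/9)·6 + (1/18)·8 + (1/36)·9 + (1/18)·10 + (1/9)·12 + (1/18)·15 + (1/36)·16 + (1/18)·18 + (1/18)·20 + (1/18)·24 + (1/36)·25 + (1/18)·30 + (1/36)·36 = 49/4

49/4 dollars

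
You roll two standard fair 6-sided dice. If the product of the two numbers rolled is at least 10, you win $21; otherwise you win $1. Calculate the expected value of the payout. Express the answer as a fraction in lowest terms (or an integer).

104/9 dollars

E[payout] = (17/36)·1 + (19/36)·21 = 104/9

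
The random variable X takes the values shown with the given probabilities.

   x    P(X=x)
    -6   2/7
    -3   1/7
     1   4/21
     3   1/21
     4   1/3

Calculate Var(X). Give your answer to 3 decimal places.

E[X] = (2/7)·(-6) + (1/7)·(-3) + (4/21)·1 + (1/21)·3 + (1/3)·4 = -10/21
E[X²] = (2/7)·36 + (1/7)·9 + (4/21)·1 + (1/21)·9 + (1/3)·16 = 368/21
Var(X) = 368/21 − (-10/21)² = 7628/441 ≈ 17.297

17.297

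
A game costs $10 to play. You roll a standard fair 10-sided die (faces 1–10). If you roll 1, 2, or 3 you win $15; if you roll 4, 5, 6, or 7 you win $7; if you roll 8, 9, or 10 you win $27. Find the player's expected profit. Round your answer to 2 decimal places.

$5.40

E[payout] = (2/5)·7 + (3/10)·15 + (3/10)·27 = 77/5
Expected profit = 77/5 − 10 = 27/5 ≈ $5.40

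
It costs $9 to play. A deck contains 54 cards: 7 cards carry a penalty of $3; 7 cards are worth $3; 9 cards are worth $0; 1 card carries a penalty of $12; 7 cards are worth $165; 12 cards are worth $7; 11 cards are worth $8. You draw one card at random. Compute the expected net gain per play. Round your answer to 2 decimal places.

$15.35

E[payout] = (7/54)·(-3) + (7/54)·3 + (9/54)·0 + (1/54)·(-12) + (7/54)·165 + (12/54)·7 + (11/54)·8 = 1315/54
Expected profit = 1315/54 − 9 = 829/54 ≈ $15.35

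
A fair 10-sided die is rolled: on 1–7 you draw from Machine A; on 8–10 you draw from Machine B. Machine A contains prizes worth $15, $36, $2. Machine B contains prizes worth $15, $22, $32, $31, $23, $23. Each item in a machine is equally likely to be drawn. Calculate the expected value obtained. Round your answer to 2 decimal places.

$19.67

E[X | Machine A] = (15 + 36 + 2)/3 = 53/3
E[X | Machine B] = (15 + 22 + 32 + 31 + 23 + 23)/6 = 73/3
E[X] = (7/10)·53/3 + (3/10)·73/3 = 59/3 ≈ 19.67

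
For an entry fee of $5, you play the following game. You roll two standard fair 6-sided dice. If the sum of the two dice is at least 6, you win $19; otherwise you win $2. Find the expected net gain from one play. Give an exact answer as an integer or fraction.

167/18 dollars

E[payout] = (5/18)·2 + (13/18)·19 = 257/18
Expected profit = 257/18 − 5 = 167/18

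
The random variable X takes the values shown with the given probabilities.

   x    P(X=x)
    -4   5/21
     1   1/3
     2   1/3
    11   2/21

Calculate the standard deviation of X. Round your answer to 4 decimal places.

3.9750

E[X] = 23/21, E[X²] = 17
Var(X) = E[X²] − (E[X])² = 17 − 529/441 = 6968/441
SD(X) = √(6968/441) ≈ 3.9750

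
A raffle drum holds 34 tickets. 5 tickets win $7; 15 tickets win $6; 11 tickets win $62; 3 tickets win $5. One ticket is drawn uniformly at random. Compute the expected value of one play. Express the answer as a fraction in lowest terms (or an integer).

411/17 dollars

E[payout] = (5/34)·7 + (15/34)·6 + (11/34)·62 + (3/34)·5 = 411/17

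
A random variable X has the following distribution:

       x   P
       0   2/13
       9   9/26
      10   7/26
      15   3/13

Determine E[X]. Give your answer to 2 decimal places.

E[X] = (2/13)·0 + (9/26)·9 + (7/26)·10 + (3/13)·15
     = 241/26 ≈ 9.27

9.27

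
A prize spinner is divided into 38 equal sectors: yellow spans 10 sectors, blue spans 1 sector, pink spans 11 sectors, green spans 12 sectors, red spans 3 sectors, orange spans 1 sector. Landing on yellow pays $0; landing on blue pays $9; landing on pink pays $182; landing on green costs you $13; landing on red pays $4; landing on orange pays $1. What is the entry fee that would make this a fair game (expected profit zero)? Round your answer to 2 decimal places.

E[payout] = (10/38)·0 + (1/38)·9 + (11/38)·182 + (12/38)·(-13) + (3/38)·4 + (1/38)·1 = 934/19
Fair fee = E[payout] = 934/19 ≈ $49.16

$49.16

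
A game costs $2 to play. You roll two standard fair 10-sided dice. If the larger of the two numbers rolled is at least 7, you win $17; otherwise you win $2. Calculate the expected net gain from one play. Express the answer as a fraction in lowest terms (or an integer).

E[payout] = (9/25)·2 + (16/25)·17 = 58/5
Expected profit = 58/5 − 2 = 48/5

48/5 dollars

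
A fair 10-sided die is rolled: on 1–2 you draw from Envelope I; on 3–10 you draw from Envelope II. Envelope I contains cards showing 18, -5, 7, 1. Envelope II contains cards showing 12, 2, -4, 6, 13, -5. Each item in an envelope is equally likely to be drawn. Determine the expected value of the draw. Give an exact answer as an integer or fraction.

17/4

E[X | Envelope I] = (18 − 5 + 7 + 1)/4 = 21/4
E[X | Envelope II] = (12 + 2 − 4 + 6 + 13 − 5)/6 = 4
E[X] = (1/5)·21/4 + (4/5)·4 = 17/4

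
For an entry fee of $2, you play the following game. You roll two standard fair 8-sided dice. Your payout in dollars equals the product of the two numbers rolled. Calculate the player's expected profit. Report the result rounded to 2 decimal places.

Distribution of the product of the two numbers rolled: 1 w.p. 1/64, 2 w.p. 1/32, 3 w.p. 1/32, 4 w.p. 3/64, 5 w.p. 1/32, 6 w.p. 1/16, …
E[payout] = (1/64)·1 + (1/32)·2 + (1/32)·3 + (3/64)·4 + (1/32)·5 + (1/16)·6 + (1/32)·7 + (1/16)·8 + (1/64)·9 + (1/32)·10 + (1/16)·12 + (1/32)·14 + (1/32)·15 + (3/64)·16 + (1/32)·18 + (1/32)·20 + (1/32)·21 + (1/16)·24 + (1/64)·25 + (1/32)·28 + (1/32)·30 + (1/32)·32 + (1/32)·35 + (1/64)·36 + (1/32)·40 + (1/32)·42 + (1/32)·48 + (1/64)·49 + (1/32)·56 + (1/64)·64 = 81/4
Expected profit = 81/4 − 2 = 73/4 ≈ $18.25

$18.25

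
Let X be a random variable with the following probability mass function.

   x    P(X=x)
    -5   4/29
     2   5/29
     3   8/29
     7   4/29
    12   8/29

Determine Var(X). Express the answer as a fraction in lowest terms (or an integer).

25616/841

E[X] = (4/29)·(-5) + (5/29)·2 + (8/29)·3 + (4/29)·7 + (8/29)·12 = 138/29
E[X²] = (4/29)·25 + (5/29)·4 + (8/29)·9 + (4/29)·49 + (8/29)·144 = 1540/29
Var(X) = 1540/29 − (138/29)² = 25616/841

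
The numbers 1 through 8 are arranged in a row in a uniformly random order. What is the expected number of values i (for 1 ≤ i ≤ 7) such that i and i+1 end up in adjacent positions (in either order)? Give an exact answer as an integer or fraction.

7/4

For each i ∈ {1,…,7}, let Xᵢ = 1 if i and i+1 are adjacent. P(Xᵢ=1) = 2·(8−1)!/8! = 2/8.
By linearity, E[ΣXᵢ] = (7)·(2/8) = 7/4.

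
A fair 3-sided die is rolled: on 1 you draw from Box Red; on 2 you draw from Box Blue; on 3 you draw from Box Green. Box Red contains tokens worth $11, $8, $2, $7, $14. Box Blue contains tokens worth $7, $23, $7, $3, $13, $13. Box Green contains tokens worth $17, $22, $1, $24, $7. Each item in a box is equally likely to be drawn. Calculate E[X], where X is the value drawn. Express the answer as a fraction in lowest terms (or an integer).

E[X | Box Red] = (11 + 8 + 2 + 7 + 14)/5 = 42/5
E[X | Box Blue] = (7 + 23 + 7 + 3 + 13 + 13)/6 = 11
E[X | Box Green] = (17 + 22 + 1 + 24 + 7)/5 = 71/5
E[X] = (1/3)·42/5 + (1/3)·11 + (1/3)·71/5 = 56/5

56/5 dollars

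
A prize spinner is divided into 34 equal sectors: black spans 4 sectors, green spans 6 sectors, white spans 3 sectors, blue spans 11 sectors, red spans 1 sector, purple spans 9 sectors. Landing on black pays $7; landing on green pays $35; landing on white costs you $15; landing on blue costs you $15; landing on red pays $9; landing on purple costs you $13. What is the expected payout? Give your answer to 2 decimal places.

E[payout] = (4/34)·7 + (6/34)·35 + (3/34)·(-15) + (11/34)·(-15) + (1/34)·9 + (9/34)·(-13) = -40/17
≈ -$2.35

-$2.35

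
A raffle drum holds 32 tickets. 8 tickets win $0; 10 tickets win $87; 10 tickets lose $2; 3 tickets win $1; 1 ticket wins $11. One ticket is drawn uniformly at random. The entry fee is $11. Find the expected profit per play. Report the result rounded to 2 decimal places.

$16.00

E[payout] = (8/32)·0 + (10/32)·87 + (10/32)·(-2) + (3/32)·1 + (1/32)·11 = 27
Expected profit = 27 − 11 = 16 ≈ $16.00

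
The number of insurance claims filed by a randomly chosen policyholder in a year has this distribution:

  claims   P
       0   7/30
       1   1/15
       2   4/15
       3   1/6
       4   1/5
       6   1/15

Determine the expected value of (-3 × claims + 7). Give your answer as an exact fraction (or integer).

E[-3x+7] = (7/30)·7 + (1/15)·4 + (4/15)·1 + (1/6)·(-2) + (1/5)·(-5) + (1/15)·(-11)
     = 1/10

1/10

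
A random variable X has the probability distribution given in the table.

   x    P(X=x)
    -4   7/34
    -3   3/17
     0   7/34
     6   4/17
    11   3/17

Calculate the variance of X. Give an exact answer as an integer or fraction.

522/17

E[X] = (7/34)·(-4) + (3/17)·(-3) + (7/34)·0 + (4/17)·6 + (3/17)·11 = 2
E[X²] = (7/34)·16 + (3/17)·9 + (7/34)·0 + (4/17)·36 + (3/17)·121 = 590/17
Var(X) = 590/17 − (2)² = 522/17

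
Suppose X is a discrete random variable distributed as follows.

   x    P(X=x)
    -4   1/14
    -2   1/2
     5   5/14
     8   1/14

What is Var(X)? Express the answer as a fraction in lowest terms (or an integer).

E[X] = (1/14)·(-4) + (1/2)·(-2) + (5/14)·5 + (1/14)·8 = 15/14
E[X²] = (1/14)·16 + (1/2)·4 + (5/14)·25 + (1/14)·64 = 233/14
Var(X) = 233/14 − (15/14)² = 3037/196

3037/196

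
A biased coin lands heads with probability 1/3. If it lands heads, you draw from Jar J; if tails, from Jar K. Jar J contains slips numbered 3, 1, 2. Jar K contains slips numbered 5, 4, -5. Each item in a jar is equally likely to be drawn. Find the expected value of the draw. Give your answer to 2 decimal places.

E[X | Jar J] = (3 + 1 + 2)/3 = 2
E[X | Jar K] = (5 + 4 − 5)/3 = 4/3
E[X] = (1/3)·2 + (2/3)·4/3 = 14/9 ≈ 1.56

1.56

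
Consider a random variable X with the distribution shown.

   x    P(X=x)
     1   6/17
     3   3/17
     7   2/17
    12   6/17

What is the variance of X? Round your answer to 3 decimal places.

E[X] = (6/17)·1 + (3/17)·3 + (2/17)·7 + (6/17)·12 = 101/17
E[X²] = (6/17)·1 + (3/17)·9 + (2/17)·49 + (6/17)·144 = 995/17
Var(X) = 995/17 − (101/17)² = 6714/289 ≈ 23.232

23.232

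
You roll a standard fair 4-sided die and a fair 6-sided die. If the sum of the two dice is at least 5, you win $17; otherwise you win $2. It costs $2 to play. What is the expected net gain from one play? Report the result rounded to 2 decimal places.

E[payout] = (1/4)·2 + (3/4)·17 = 53/4
Expected profit = 53/4 − 2 = 45/4 ≈ $11.25

$11.25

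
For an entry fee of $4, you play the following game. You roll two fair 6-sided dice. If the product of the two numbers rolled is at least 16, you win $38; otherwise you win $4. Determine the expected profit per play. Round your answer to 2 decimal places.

$10.39

E[payout] = (25/36)·4 + (11/36)·38 = 259/18
Expected profit = 259/18 − 4 = 187/18 ≈ $10.39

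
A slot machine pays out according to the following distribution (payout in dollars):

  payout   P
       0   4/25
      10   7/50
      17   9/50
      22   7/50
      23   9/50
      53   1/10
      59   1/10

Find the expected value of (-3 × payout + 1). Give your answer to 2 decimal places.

E[-3x+1] = (4/25)·1 + (7/50)·(-29) + (9/50)·(-50) + (7/50)·(-65) + (9/50)·(-68) + (1/10)·(-158) + (1/10)·(-176)
     = -1691/25 ≈ -67.64

-67.64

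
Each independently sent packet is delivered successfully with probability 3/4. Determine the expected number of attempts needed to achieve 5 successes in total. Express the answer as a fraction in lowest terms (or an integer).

20/3

By linearity (sum of 5 independent geometric waits), E[trials] = 5/p = 5/(3/4) = 20/3.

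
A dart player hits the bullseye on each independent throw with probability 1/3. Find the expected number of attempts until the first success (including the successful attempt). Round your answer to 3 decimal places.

3.000

For a geometric distribution, E[trials] = 1/p = 1/(1/3) = 3.
≈ 3.000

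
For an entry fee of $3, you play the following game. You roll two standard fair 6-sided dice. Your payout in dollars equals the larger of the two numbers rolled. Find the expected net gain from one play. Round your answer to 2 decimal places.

$1.47

Distribution of the larger of the two numbers rolled: 1 w.p. 1/36, 2 w.p. 1/12, 3 w.p. 5/36, 4 w.p. 7/36, 5 w.p. 1/4, 6 w.p. 11/36
E[payout] = (1/36)·1 + (1/12)·2 + (5/36)·3 + (7/36)·4 + (1/4)·5 + (11/36)·6 = 161/36
Expected profit = 161/36 − 3 = 53/36 ≈ $1.47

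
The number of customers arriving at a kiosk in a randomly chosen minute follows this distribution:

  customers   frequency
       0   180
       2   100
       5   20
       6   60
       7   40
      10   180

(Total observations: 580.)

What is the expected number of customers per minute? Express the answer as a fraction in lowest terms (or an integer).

Total = 580, so P(customers=0) = 180/580, etc.
E[X] = (9/29)·0 + (5/29)·2 + (1/29)·5 + (3/29)·6 + (2/29)·7 + (9/29)·10
     = 137/29

137/29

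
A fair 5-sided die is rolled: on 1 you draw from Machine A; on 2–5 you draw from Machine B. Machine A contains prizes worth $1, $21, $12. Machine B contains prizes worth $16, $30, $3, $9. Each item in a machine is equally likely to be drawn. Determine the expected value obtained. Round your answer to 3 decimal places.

E[X | Machine A] = (1 + 21 + 12)/3 = 34/3
E[X | Machine B] = (16 + 30 + 3 + 9)/4 = 29/2
E[X] = (1/5)·34/3 + (4/5)·29/2 = 208/15 ≈ 13.867

$13.867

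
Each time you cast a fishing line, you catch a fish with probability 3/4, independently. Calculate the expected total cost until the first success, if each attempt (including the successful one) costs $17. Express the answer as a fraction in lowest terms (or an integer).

68/3 dollars

E[#attempts] = 1/p = 4/3; E[cost] = 17·4/3 = 68/3.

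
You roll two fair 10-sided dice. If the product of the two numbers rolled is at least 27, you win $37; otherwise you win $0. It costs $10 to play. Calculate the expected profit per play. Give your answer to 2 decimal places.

E[payout] = (53/100)·0 + (47/100)·37 = 1739/100
Expected profit = 1739/100 − 10 = 739/100 ≈ $7.39

$7.39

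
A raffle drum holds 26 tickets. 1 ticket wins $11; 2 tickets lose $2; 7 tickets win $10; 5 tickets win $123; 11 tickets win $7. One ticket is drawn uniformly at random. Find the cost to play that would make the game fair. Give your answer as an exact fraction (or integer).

769/26 dollars

E[payout] = (1/26)·11 + (2/26)·(-2) + (7/26)·10 + (5/26)·123 + (11/26)·7 = 769/26
Fair fee = E[payout] = 769/26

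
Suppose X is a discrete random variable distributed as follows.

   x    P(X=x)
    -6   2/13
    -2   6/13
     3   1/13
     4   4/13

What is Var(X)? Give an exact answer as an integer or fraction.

2172/169

E[X] = (2/13)·(-6) + (6/13)·(-2) + (1/13)·3 + (4/13)·4 = -5/13
E[X²] = (2/13)·36 + (6/13)·4 + (1/13)·9 + (4/13)·16 = 13
Var(X) = 13 − (-5/13)² = 2172/169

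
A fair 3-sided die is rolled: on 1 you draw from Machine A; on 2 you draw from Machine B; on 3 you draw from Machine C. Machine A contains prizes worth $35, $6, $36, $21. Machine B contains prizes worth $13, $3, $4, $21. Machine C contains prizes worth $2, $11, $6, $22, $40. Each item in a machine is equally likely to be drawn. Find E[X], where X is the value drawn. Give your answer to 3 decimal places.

E[X | Machine A] = (35 + 6 + 36 + 21)/4 = 49/2
E[X | Machine B] = (13 + 3 + 4 + 21)/4 = 41/4
E[X | Machine C] = (2 + 11 + 6 + 22 + 40)/5 = 81/5
E[X] = (1/3)·49/2 + (1/3)·41/4 + (1/3)·81/5 = 1019/60 ≈ 16.983

$16.983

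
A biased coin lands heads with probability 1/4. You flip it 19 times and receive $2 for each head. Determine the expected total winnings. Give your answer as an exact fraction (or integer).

19/2 dollars

E[#heads] = 19·1/4 = 19/4 (linearity over flips).
E[winnings] = 2·19/4 = 19/2.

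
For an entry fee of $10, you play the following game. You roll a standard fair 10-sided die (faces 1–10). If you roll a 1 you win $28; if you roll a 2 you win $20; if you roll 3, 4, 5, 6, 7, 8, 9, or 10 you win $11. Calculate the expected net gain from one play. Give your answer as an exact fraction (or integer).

18/5 dollars

E[payout] = (4/5)·11 + (1/10)·20 + (1/10)·28 = 68/5
Expected profit = 68/5 − 10 = 18/5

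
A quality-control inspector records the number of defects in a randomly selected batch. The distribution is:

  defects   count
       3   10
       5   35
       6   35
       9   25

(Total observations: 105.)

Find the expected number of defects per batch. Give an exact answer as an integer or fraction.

128/21

Total = 105, so P(defects=3) = 10/105, etc.
E[X] = (2/21)·3 + (1/3)·5 + (1/3)·6 + (5/21)·9
     = 128/21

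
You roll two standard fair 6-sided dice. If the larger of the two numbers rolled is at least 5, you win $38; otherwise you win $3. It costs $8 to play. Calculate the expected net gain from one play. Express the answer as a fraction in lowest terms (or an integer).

E[payout] = (4/9)·3 + (5/9)·38 = 202/9
Expected profit = 202/9 − 8 = 130/9

130/9 dollars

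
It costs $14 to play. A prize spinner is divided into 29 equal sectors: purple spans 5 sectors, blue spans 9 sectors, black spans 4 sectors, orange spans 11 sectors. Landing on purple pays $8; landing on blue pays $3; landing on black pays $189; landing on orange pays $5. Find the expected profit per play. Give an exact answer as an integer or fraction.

E[payout] = (5/29)·8 + (9/29)·3 + (4/29)·189 + (11/29)·5 = 878/29
Expected profit = 878/29 − 14 = 472/29

472/29 dollars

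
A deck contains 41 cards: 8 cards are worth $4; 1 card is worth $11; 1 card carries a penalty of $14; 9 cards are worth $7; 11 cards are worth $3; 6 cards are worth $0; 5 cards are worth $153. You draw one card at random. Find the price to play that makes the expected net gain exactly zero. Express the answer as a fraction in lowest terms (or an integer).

E[payout] = (8/41)·4 + (1/41)·11 + (1/41)·(-14) + (9/41)·7 + (11/41)·3 + (6/41)·0 + (5/41)·153 = 890/41
Fair fee = E[payout] = 890/41

890/41 dollars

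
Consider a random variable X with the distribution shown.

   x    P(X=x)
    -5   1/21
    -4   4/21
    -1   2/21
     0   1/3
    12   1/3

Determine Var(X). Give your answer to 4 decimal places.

E[X] = (1/21)·(-5) + (4/21)·(-4) + (2/21)·(-1) + (1/3)·0 + (1/3)·12 = 61/21
E[X²] = (1/21)·25 + (4/21)·16 + (2/21)·1 + (1/3)·0 + (1/3)·144 = 157/3
Var(X) = 157/3 − (61/21)² = 19358/441 ≈ 43.8957

43.8957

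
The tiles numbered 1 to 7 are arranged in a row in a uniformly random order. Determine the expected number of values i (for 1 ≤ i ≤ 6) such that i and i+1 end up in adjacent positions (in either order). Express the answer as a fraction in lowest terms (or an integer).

12/7

For each i ∈ {1,…,6}, let Xᵢ = 1 if i and i+1 are adjacent. P(Xᵢ=1) = 2·(7−1)!/7! = 2/7.
By linearity, E[ΣXᵢ] = (6)·(2/7) = 12/7.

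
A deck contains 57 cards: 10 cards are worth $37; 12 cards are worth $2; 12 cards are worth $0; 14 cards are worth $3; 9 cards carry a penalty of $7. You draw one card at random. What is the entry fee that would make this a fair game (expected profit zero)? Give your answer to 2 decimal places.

$6.54

E[payout] = (10/57)·37 + (12/57)·2 + (12/57)·0 + (14/57)·3 + (9/57)·(-7) = 373/57
Fair fee = E[payout] = 373/57 ≈ $6.54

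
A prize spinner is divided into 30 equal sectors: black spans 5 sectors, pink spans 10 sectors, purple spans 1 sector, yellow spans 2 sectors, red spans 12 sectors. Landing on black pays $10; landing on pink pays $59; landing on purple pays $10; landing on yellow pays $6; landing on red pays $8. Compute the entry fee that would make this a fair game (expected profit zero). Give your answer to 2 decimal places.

$25.27

E[payout] = (5/30)·10 + (10/30)·59 + (1/30)·10 + (2/30)·6 + (12/30)·8 = 379/15
Fair fee = E[payout] = 379/15 ≈ $25.27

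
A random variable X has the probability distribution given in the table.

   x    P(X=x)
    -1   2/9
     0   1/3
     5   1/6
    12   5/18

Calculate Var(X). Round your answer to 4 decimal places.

28.8302

E[X] = (2/9)·(-1) + (1/3)·0 + (1/6)·5 + (5/18)·12 = 71/18
E[X²] = (2/9)·1 + (1/3)·0 + (1/6)·25 + (5/18)·144 = 799/18
Var(X) = 799/18 − (71/18)² = 9341/324 ≈ 28.8302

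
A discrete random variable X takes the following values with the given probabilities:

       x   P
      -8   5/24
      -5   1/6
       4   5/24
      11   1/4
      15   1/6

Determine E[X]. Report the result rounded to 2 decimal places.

3.58

E[X] = (5/24)·(-8) + (1/6)·(-5) + (5/24)·4 + (1/4)·11 + (1/6)·15
     = 43/12 ≈ 3.58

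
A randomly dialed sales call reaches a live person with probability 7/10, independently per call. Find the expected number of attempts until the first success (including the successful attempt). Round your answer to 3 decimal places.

1.429

For a geometric distribution, E[trials] = 1/p = 1/(7/10) = 10/7.
≈ 1.429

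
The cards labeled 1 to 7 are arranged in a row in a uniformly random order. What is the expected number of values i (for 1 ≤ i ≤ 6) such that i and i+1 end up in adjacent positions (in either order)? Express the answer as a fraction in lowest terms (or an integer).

12/7

For each i ∈ {1,…,6}, let Xᵢ = 1 if i and i+1 are adjacent. P(Xᵢ=1) = 2·(7−1)!/7! = 2/7.
By linearity, E[ΣXᵢ] = (6)·(2/7) = 12/7.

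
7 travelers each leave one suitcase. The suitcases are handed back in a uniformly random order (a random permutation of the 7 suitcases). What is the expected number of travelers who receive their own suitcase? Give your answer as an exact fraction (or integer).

1

Let Xᵢ = 1 if person i gets their own suitcase. For each i, P(Xᵢ=1) = 1/7.
By linearity of expectation, E[X₁+…+X_7] = 7·(1/7) = 1.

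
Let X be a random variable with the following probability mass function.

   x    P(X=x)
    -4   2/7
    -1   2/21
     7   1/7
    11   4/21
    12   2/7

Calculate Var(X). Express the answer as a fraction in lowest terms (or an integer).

E[X] = (2/7)·(-4) + (2/21)·(-1) + (1/7)·7 + (4/21)·11 + (2/7)·12 = 37/7
E[X²] = (2/7)·16 + (2/21)·1 + (1/7)·49 + (4/21)·121 + (2/7)·144 = 531/7
Var(X) = 531/7 − (37/7)² = 2348/49

2348/49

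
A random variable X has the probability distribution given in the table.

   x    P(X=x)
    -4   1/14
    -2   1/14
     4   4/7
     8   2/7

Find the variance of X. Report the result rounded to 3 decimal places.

E[X] = (1/14)·(-4) + (1/14)·(-2) + (4/7)·4 + (2/7)·8 = 29/7
E[X²] = (1/14)·16 + (1/14)·4 + (4/7)·16 + (2/7)·64 = 202/7
Var(X) = 202/7 − (29/7)² = 573/49 ≈ 11.694

11.694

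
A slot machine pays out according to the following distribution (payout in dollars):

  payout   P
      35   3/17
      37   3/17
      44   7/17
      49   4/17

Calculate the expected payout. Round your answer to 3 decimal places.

$42.353

E[X] = (3/17)·35 + (3/17)·37 + (7/17)·44 + (4/17)·49
     = 720/17 ≈ 42.353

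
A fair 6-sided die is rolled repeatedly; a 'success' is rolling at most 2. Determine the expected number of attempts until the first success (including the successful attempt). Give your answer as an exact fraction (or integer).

For a geometric distribution, E[trials] = 1/p = 1/(1/3) = 3.

3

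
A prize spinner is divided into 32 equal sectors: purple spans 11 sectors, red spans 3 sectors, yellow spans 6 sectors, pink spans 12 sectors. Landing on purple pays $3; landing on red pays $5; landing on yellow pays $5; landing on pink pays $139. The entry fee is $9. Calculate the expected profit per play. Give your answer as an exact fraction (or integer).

729/16 dollars

E[payout] = (11/32)·3 + (3/32)·5 + (6/32)·5 + (12/32)·139 = 873/16
Expected profit = 873/16 − 9 = 729/16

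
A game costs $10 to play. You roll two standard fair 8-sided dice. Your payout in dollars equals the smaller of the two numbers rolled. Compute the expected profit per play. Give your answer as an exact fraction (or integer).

Distribution of the smaller of the two numbers rolled: 1 w.p. 15/64, 2 w.p. 13/64, 3 w.p. 11/64, 4 w.p. 9/64, 5 w.p. 7/64, 6 w.p. 5/64, …
E[payout] = (15/64)·1 + (13/64)·2 + (11/64)·3 + (9/64)·4 + (7/64)·5 + (5/64)·6 + (3/64)·7 + (1/64)·8 = 51/16
Expected profit = 51/16 − 10 = -109/16

-109/16 dollars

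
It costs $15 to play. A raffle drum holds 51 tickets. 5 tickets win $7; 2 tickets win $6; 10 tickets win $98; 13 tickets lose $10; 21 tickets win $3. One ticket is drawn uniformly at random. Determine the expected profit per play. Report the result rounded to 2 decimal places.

$3.82

E[payout] = (5/51)·7 + (2/51)·6 + (10/51)·98 + (13/51)·(-10) + (21/51)·3 = 320/17
Expected profit = 320/17 − 15 = 65/17 ≈ $3.82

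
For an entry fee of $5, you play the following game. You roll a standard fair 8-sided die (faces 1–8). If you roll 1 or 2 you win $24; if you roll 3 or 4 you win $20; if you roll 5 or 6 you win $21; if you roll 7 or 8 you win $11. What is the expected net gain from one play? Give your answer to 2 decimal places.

$14.00

E[payout] = (1/4)·11 + (1/4)·20 + (1/4)·21 + (1/4)·24 = 19
Expected profit = 19 − 5 = 14 ≈ $14.00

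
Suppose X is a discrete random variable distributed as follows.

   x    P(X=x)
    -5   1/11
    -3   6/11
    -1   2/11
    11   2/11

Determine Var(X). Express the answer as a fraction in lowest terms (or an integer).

3544/121

E[X] = (1/11)·(-5) + (6/11)·(-3) + (2/11)·(-1) + (2/11)·11 = -3/11
E[X²] = (1/11)·25 + (6/11)·9 + (2/11)·1 + (2/11)·121 = 323/11
Var(X) = 323/11 − (-3/11)² = 3544/121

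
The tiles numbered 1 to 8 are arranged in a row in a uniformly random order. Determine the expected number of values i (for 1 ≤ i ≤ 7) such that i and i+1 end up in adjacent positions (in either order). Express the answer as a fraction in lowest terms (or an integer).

For each i ∈ {1,…,7}, let Xᵢ = 1 if i and i+1 are adjacent. P(Xᵢ=1) = 2·(8−1)!/8! = 2/8.
By linearity, E[ΣXᵢ] = (7)·(2/8) = 7/4.

7/4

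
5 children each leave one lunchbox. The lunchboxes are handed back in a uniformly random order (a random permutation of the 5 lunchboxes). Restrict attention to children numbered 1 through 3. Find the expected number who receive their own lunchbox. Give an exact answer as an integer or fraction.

3/5

Let Xᵢ = 1 if person i gets their own lunchbox. For each i, P(Xᵢ=1) = 1/5.
By linearity of expectation, E[X₁+…+X_3] = 3·(1/5) = 3/5.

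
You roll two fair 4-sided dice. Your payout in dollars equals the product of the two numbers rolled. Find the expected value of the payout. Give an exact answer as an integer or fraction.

25/4 dollars

Distribution of the product of the two numbers rolled: 1 w.p. 1/16, 2 w.p. 1/8, 3 w.p. 1/8, 4 w.p. 3/16, 6 w.p. 1/8, 8 w.p. 1/8, …
E[payout] = (1/16)·1 + (1/8)·2 + (1/8)·3 + (3/16)·4 + (1/8)·6 + (1/8)·8 + (1/16)·9 + (1/8)·12 + (1/16)·16 = 25/4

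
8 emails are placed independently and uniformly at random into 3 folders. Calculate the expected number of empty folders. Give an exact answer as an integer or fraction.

Let Xⱼ=1 if folder j is empty. P(Xⱼ=1) = ((3-1)/3)^8 = 256/6561.
By linearity, E[#empty] = 3·256/6561 = 256/2187.

256/2187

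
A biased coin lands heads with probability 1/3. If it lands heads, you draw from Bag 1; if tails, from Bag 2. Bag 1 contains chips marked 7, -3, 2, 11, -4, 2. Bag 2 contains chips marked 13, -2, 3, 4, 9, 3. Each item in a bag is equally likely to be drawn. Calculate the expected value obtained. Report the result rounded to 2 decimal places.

E[X | Bag 1] = (7 − 3 + 2 + 11 − 4 + 2)/6 = 5/2
E[X | Bag 2] = (13 − 2 + 3 + 4 + 9 + 3)/6 = 5
E[X] = (1/3)·5/2 + (2/3)·5 = 25/6 ≈ 4.17

4.17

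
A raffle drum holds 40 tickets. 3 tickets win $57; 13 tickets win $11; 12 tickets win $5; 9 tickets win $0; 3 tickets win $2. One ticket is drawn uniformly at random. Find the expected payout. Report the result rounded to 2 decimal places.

$9.50

E[payout] = (3/40)·57 + (13/40)·11 + (12/40)·5 + (9/40)·0 + (3/40)·2 = 19/2
≈ $9.50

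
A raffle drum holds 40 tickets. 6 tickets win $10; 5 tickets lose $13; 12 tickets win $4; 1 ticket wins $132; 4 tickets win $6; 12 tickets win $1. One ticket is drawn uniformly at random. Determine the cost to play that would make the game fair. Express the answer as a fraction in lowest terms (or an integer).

E[payout] = (6/40)·10 + (5/40)·(-13) + (12/40)·4 + (1/40)·132 + (4/40)·6 + (12/40)·1 = 211/40
Fair fee = E[payout] = 211/40

211/40 dollars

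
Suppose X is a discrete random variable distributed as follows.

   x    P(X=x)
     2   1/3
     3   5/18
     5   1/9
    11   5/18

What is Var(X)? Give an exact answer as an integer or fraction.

1142/81

E[X] = (1/3)·2 + (5/18)·3 + (1/9)·5 + (5/18)·11 = 46/9
E[X²] = (1/3)·4 + (5/18)·9 + (1/9)·25 + (5/18)·121 = 362/9
Var(X) = 362/9 − (46/9)² = 1142/81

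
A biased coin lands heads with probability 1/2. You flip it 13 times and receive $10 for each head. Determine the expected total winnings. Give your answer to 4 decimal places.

E[#heads] = 13·1/2 = 13/2 (linearity over flips).
E[winnings] = 10·13/2 = 65.
≈ 65.0000

$65.0000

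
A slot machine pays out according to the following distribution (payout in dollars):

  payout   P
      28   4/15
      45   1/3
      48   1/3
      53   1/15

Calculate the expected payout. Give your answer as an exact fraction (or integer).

$42

E[X] = (4/15)·28 + (1/3)·45 + (1/3)·48 + (1/15)·53
     = 42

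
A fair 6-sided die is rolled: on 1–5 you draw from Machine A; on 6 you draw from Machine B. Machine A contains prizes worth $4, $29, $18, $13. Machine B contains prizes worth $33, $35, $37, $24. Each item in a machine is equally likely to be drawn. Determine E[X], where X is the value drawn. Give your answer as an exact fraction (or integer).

449/24 dollars

E[X | Machine A] = (4 + 29 + 18 + 13)/4 = 16
E[X | Machine B] = (33 + 35 + 37 + 24)/4 = 129/4
E[X] = (5/6)·16 + (1/6)·129/4 = 449/24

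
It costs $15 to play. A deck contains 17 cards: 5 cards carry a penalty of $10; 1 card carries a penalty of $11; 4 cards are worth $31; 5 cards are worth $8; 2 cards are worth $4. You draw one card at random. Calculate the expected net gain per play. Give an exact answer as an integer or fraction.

-144/17 dollars

E[payout] = (5/17)·(-10) + (1/17)·(-11) + (4/17)·31 + (5/17)·8 + (2/17)·4 = 111/17
Expected profit = 111/17 − 15 = -144/17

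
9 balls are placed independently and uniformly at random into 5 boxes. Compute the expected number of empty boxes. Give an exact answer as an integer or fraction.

262144/390625

Let Xⱼ=1 if box j is empty. P(Xⱼ=1) = ((5-1)/5)^9 = 262144/1953125.
By linearity, E[#empty] = 5·262144/1953125 = 262144/390625.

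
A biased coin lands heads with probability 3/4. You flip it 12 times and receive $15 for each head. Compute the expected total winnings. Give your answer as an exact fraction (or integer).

$135

E[#heads] = 12·3/4 = 9 (linearity over flips).
E[winnings] = 15·9 = 135.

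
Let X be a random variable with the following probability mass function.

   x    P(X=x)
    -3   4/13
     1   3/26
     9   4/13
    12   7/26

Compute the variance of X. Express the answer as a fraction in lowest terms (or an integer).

26781/676

E[X] = (4/13)·(-3) + (3/26)·1 + (4/13)·9 + (7/26)·12 = 135/26
E[X²] = (4/13)·9 + (3/26)·1 + (4/13)·81 + (7/26)·144 = 1731/26
Var(X) = 1731/26 − (135/26)² = 26781/676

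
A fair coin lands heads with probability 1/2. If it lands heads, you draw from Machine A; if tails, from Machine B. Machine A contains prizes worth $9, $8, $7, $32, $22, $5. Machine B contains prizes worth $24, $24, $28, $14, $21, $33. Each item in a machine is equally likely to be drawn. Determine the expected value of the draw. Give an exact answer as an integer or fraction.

227/12 dollars

E[X | Machine A] = (9 + 8 + 7 + 32 + 22 + 5)/6 = 83/6
E[X | Machine B] = (24 + 24 + 28 + 14 + 21 + 33)/6 = 24
E[X] = (1/2)·83/6 + (1/2)·24 = 227/12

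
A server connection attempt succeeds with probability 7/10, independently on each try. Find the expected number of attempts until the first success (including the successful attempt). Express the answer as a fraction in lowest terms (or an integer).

10/7

For a geometric distribution, E[trials] = 1/p = 1/(7/10) = 10/7.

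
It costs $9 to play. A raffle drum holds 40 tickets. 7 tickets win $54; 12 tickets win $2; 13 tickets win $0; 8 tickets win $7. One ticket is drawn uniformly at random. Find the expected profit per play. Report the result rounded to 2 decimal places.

E[payout] = (7/40)·54 + (12/40)·2 + (13/40)·0 + (8/40)·7 = 229/20
Expected profit = 229/20 − 9 = 49/20 ≈ $2.45

$2.45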